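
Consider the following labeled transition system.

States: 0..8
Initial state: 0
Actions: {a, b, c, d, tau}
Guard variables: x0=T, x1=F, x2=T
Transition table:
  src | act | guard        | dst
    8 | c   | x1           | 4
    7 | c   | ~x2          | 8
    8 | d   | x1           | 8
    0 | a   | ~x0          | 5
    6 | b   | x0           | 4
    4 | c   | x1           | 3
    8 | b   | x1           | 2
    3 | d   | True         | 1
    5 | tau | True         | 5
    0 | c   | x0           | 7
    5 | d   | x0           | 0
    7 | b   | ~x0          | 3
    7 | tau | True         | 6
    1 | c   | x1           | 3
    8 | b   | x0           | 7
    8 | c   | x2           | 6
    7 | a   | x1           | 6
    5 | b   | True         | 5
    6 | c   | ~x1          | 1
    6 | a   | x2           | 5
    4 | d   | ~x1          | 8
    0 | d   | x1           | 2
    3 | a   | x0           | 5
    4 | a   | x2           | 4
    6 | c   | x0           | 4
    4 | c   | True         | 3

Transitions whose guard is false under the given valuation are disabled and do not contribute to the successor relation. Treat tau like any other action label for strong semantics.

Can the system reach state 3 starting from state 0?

Answer: REACHABLE

Trace:
After dropping false guards: 16 live edges.
L0 = {0}
L1 = {7}  now seen {0,7}
L2 = {6}  now seen {0,6,7}
L3 = {1,4,5}  now seen {0,1,4,5,6,7}
L4 = {3,8}  now seen {0,1,3,4,5,6,7,8}
Reach set: {0,1,3,4,5,6,7,8}
witness 3: c·tau·b·c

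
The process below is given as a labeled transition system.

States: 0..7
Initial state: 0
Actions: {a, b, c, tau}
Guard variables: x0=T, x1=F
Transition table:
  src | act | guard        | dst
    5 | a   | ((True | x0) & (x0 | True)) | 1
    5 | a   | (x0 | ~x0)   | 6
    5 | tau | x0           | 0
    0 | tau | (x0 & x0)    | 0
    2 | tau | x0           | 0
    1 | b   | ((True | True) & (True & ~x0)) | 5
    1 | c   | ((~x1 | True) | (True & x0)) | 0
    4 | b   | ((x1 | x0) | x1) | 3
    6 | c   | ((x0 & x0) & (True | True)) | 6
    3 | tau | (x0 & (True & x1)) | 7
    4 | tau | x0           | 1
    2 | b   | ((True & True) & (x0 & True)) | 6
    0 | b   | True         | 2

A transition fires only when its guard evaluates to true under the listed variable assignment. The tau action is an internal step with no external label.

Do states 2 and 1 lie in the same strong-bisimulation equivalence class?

Answer: NOT BISIMILAR

Trace:
Bisimulation quotient by refinement:
  P[0] = {{0,1,2,3,4,5,6,7}}
  P[1] = {{0,2,4},{1,6},{3,7},{5}}
  P[2] = {{0},{1},{2},{3,7},{4},{5},{6}}
7 equivalence class(es) (converged in 3)
2∈{2}, 1∈{1}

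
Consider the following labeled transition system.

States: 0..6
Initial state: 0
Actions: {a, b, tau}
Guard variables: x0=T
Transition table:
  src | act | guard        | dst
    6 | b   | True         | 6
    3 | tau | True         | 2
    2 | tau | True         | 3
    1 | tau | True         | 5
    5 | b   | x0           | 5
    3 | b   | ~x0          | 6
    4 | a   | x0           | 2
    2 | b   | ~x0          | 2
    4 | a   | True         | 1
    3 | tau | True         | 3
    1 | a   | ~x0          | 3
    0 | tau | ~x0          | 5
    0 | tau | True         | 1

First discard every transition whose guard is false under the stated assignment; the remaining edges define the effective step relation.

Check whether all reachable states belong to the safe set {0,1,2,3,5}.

Inv-set: {0,1,2,3,5}
Reach set: {0,1,5}
  0: ✓
  1: ✓
  5: ✓

Answer: INVARIANT HOLDS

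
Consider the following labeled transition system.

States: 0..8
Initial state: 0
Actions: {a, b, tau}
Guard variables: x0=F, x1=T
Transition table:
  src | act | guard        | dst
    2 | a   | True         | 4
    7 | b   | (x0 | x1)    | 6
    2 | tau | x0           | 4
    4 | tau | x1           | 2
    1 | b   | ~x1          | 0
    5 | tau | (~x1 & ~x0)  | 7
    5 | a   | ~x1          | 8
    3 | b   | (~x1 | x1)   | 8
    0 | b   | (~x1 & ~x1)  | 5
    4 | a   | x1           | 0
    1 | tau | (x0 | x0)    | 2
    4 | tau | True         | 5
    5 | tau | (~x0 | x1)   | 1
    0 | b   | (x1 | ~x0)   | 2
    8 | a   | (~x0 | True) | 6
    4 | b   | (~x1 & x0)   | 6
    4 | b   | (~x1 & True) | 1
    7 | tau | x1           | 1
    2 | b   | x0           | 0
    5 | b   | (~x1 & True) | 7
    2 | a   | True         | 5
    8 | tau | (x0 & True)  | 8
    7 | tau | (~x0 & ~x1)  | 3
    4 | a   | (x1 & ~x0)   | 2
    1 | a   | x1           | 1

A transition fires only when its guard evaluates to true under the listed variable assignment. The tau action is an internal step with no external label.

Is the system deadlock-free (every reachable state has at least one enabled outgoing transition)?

R = {0,1,2,4,5}
  0: b→2  [1 out]
  1: a→1  [1 out]
  2: a→4  a→5  [2 out]
  4: a→0  a→2  tau→2  tau→5  [4 out]
  5: tau→1  [1 out]

Answer: DEADLOCK-FREE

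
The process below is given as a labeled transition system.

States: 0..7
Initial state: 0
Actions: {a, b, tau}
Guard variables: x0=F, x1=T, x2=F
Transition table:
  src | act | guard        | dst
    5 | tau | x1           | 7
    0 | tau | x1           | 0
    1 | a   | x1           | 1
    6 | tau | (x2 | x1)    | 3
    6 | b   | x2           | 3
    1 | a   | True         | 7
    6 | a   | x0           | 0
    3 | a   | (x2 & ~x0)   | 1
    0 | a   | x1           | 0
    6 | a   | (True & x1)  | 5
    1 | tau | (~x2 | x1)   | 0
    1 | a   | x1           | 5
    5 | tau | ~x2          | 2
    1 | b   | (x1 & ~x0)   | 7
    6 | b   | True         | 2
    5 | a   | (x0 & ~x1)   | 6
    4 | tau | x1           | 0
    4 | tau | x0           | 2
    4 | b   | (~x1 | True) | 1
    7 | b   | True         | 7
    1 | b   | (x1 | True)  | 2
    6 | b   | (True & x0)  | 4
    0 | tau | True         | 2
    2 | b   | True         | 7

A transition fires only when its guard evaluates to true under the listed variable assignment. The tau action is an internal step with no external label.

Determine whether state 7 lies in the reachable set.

Answer: REACHABLE

Working:
After dropping false guards: 18 live edges.
L0 = {0}
L1 = {2}  total {0,2}
L2 = {7}  total {0,2,7}
Reach set: {0,2,7}
trace reaching 7: tau·b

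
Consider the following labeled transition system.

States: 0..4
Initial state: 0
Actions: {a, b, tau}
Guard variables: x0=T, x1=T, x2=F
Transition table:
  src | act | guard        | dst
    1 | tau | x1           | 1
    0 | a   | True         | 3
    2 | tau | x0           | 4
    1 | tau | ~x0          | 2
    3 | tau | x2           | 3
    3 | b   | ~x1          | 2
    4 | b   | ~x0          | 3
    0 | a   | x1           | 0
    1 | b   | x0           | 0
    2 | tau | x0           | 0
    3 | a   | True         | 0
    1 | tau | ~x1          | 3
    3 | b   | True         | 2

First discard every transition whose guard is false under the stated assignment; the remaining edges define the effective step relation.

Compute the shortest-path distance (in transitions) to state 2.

Answer: 2

Analysis:
Breadth-first toward 2:
  L0 = {0}
  L1 = {3}
  L2 = {2}
2 enters at depth 2; path a·b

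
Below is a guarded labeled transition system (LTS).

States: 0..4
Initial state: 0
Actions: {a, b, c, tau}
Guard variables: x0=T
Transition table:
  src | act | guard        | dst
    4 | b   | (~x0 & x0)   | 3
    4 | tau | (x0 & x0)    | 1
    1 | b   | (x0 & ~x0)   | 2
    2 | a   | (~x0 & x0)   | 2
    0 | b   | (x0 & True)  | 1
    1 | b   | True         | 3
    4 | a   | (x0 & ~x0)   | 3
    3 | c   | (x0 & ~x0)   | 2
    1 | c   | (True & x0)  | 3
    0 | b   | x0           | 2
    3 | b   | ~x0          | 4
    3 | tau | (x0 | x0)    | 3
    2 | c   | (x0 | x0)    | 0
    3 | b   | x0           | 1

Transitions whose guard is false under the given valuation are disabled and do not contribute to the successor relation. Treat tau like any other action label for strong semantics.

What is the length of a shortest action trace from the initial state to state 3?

Answer: 2

Working:
Breadth-first toward 3:
  depth 0: {0}
  depth 1: {1,2}
  depth 2: {3}
first hit 3 at d=2 via b·b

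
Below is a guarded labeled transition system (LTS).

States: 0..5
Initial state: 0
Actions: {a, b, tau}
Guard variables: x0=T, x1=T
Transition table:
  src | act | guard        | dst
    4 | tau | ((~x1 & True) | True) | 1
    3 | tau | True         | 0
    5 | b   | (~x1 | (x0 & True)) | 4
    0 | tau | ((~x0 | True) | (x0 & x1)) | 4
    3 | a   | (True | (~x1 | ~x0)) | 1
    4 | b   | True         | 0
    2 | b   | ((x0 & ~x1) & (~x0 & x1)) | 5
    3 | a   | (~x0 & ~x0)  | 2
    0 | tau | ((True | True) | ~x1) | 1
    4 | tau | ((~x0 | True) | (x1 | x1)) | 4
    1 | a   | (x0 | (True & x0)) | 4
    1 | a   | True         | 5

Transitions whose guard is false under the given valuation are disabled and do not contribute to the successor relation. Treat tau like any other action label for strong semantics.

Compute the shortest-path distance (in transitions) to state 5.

Answer: 2

Working:
Layered search for 5:
  L0 = {0}
  L1 = {1,4}
  L2 = {5}
first hit 5 at d=2 via tau·a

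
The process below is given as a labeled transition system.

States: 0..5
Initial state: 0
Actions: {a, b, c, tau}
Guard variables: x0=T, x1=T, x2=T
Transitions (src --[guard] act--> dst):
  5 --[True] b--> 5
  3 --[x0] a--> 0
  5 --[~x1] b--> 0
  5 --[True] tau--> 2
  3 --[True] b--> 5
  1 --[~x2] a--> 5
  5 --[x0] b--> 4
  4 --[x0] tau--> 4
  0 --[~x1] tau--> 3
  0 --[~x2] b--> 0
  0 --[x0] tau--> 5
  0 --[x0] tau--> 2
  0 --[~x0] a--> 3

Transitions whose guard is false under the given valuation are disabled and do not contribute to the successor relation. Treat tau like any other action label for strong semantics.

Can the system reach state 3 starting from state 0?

Answer: UNREACHABLE

Analysis:
8 transition(s) survive guard evaluation.
depth 0: {0}
depth 1: {2,5}  now seen {0,2,5}
depth 2: {4}  now seen {0,2,4,5}
Reachable = {0,2,4,5}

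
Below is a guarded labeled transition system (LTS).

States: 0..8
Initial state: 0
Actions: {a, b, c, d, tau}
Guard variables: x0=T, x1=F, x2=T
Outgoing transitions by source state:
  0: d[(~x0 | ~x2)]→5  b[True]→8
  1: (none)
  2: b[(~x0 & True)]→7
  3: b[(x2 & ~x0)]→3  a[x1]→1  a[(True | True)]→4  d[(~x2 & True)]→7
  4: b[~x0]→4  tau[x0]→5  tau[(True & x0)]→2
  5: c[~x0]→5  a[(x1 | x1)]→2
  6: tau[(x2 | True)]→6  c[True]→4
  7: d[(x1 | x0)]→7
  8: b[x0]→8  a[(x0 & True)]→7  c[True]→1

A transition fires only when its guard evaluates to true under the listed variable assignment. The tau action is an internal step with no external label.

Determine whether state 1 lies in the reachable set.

Answer: REACHABLE

Working:
10 transition(s) survive guard evaluation.
depth 0: {0}
depth 1: {8}  cumulative {0,8}
depth 2: {1,7}  cumulative {0,1,7,8}
Reach set: {0,1,7,8}
trace reaching 1: b·c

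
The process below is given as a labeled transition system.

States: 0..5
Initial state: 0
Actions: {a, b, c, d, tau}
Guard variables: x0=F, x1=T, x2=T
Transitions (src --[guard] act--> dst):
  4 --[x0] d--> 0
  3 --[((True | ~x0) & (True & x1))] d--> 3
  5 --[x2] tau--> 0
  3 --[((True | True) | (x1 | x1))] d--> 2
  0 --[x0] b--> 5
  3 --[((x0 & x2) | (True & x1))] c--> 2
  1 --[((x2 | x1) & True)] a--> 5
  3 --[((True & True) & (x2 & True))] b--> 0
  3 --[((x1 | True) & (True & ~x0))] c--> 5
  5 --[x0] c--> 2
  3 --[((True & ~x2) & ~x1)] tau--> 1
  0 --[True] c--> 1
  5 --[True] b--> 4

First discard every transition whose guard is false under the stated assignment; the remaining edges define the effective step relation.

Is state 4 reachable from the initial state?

Answer: REACHABLE

Working:
After dropping false guards: 9 live edges.
L0 = {0}
L1 = {1}  now seen {0,1}
L2 = {5}  now seen {0,1,5}
L3 = {4}  now seen {0,1,4,5}
R = {0,1,4,5}
witness 4: c·a·b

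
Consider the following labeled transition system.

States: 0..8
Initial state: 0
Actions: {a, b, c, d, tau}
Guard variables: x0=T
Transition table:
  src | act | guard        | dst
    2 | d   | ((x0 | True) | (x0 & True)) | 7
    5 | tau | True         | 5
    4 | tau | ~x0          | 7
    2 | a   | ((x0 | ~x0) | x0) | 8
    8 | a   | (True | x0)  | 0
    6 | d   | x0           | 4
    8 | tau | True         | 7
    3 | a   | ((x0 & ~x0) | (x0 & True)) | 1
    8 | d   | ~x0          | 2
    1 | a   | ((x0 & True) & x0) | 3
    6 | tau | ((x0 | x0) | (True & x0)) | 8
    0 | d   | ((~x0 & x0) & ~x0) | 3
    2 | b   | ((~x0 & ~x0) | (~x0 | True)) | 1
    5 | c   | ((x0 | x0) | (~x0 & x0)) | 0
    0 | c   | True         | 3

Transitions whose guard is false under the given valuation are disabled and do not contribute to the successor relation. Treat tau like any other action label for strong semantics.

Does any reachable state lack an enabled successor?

Reach set: {0,1,3}
  0: c→3  [1 out]
  1: a→3  [1 out]
  3: a→1  [1 out]

Answer: DEADLOCK-FREE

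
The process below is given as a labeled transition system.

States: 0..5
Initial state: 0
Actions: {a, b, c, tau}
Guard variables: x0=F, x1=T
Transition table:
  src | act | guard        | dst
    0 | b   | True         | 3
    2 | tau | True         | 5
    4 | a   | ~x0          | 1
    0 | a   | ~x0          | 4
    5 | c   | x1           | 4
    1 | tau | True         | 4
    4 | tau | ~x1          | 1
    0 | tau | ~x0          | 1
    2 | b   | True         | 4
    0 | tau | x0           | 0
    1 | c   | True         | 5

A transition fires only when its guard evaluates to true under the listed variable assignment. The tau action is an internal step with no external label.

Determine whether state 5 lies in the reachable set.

Guard filter leaves 9 enabled edge(s).
L0 = {0}
L1 = {1,3,4}  cumulative {0,1,3,4}
L2 = {5}  cumulative {0,1,3,4,5}
Reachable = {0,1,3,4,5}
trace reaching 5: tau·c

Answer: REACHABLE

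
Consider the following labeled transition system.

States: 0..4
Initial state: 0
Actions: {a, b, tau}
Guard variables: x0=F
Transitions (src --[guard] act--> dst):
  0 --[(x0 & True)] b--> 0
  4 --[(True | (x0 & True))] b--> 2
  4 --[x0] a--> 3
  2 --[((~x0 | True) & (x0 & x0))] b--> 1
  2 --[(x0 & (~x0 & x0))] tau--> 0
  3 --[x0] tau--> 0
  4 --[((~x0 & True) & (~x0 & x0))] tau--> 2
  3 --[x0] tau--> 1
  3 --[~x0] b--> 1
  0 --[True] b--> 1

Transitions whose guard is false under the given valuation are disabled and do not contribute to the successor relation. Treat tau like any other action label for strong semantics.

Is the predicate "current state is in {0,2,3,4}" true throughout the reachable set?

Answer: INVARIANT VIOLATED at state 1

Analysis:
Inv-set: {0,2,3,4}
R = {0,1}
  0: ok
  1: VIOLATES
counterexample path to 1: b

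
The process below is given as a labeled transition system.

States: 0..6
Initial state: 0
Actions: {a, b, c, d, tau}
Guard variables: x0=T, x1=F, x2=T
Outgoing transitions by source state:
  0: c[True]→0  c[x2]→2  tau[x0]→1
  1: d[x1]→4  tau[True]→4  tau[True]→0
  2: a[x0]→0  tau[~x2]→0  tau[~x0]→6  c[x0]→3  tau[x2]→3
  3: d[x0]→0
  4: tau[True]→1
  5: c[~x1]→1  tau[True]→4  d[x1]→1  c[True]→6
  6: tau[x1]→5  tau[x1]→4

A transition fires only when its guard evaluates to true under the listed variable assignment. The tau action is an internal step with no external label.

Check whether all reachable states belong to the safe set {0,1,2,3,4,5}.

Answer: INVARIANT HOLDS

Trace:
Inv-set: {0,1,2,3,4,5}
Reach set: {0,1,2,3,4}
  0: ok
  1: ok
  2: ok
  3: ok
  4: ok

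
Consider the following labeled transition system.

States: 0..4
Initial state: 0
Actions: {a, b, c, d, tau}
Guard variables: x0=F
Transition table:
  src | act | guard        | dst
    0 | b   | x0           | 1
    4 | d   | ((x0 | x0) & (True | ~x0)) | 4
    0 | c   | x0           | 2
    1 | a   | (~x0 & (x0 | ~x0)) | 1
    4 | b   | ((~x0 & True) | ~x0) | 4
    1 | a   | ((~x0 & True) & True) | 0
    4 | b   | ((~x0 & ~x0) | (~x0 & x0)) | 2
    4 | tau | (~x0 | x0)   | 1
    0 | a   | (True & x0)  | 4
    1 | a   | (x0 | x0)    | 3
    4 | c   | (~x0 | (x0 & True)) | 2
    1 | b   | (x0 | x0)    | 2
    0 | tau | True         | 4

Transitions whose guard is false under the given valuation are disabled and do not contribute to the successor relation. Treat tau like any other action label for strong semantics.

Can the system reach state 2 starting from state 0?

Guard filter leaves 7 enabled edge(s).
L0 = {0}
L1 = {4}  now seen {0,4}
L2 = {1,2}  now seen {0,1,2,4}
R = {0,1,2,4}
witness 2: tau·b

Answer: REACHABLE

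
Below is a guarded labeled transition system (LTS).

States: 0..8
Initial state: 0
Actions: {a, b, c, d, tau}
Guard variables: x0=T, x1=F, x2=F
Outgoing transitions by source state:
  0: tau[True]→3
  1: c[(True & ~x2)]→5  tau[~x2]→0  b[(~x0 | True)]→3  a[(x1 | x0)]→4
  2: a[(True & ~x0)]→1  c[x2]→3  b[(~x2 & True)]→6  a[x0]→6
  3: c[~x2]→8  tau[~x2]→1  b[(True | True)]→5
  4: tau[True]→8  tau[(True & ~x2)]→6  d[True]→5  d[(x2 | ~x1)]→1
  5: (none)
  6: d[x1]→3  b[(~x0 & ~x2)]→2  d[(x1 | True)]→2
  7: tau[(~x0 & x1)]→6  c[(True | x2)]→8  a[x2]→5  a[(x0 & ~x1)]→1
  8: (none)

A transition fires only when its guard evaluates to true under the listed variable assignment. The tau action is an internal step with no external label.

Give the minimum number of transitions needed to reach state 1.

Breadth-first toward 1:
  L0 = {0}
  L1 = {3}
  L2 = {1,5,8}
first hit 1 at d=2 via tau·tau

Answer: 2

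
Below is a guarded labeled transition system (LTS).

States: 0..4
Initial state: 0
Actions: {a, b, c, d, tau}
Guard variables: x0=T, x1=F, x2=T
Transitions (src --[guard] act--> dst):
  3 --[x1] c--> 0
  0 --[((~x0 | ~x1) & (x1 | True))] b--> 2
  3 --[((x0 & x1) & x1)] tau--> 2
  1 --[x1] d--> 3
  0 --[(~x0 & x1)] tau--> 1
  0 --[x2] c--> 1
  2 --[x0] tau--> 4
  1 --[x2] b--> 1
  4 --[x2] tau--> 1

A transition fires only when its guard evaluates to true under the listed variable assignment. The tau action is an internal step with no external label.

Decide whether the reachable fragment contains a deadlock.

Reachable = {0,1,2,4}
  0: b→2  c→1  [2 exit(s)]
  1: b→1  [1 exit(s)]
  2: tau→4  [1 exit(s)]
  4: tau→1  [1 exit(s)]

Answer: DEADLOCK-FREE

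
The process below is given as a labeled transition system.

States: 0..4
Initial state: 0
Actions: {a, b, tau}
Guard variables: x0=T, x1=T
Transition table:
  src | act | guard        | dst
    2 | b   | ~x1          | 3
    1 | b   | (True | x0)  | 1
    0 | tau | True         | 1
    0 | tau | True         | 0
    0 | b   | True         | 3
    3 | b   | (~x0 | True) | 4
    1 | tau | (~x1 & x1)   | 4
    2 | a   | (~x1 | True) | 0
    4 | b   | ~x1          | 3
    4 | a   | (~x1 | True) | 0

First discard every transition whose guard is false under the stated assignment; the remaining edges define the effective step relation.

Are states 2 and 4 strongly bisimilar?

Answer: BISIMILAR

Trace:
Bisimulation quotient by refinement:
  round 0: {{0,1,2,3,4}}
  round 1: {{0},{1,3},{2,4}}
  round 2: {{0},{1},{2,4},{3}}
Fixed point at round 3; 4 class(es).
[2]={2,4}  [4]={2,4}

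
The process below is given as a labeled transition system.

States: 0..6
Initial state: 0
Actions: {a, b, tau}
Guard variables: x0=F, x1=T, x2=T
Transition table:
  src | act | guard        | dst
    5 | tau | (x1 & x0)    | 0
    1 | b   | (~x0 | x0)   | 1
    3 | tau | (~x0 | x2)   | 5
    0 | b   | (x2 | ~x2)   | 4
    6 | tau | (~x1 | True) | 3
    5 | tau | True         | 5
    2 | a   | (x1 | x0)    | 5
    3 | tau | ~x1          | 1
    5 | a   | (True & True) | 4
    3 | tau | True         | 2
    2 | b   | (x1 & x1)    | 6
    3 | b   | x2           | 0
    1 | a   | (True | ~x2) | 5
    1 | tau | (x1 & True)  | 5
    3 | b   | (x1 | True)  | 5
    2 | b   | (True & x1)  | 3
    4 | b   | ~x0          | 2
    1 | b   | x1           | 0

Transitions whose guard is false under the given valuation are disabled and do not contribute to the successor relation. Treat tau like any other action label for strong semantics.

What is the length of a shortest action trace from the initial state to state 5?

Answer: 3

Analysis:
Layered search for 5:
  Layer 0: {0}
  Layer 1: {4}
  Layer 2: {2}
  Layer 3: {3,5,6}
depth(5)=3, e.g. b·b·a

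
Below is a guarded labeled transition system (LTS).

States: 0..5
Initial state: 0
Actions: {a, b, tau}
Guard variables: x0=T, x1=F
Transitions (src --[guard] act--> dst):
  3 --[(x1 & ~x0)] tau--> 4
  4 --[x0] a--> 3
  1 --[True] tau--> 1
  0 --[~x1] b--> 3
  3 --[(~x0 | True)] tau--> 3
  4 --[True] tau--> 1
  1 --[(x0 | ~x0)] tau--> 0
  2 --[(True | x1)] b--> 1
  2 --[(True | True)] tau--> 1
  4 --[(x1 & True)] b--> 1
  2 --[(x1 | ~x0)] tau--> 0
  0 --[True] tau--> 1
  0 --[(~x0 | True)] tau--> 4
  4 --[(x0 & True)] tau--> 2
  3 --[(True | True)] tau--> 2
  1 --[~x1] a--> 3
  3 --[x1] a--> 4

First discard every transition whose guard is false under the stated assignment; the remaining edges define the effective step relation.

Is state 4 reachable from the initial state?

Answer: REACHABLE

Analysis:
After dropping false guards: 13 live edges.
depth 0: {0}
depth 1: {1,3,4}  cumulative {0,1,3,4}
depth 2: {2}  cumulative {0,1,2,3,4}
R = {0,1,2,3,4}
trace reaching 4: tau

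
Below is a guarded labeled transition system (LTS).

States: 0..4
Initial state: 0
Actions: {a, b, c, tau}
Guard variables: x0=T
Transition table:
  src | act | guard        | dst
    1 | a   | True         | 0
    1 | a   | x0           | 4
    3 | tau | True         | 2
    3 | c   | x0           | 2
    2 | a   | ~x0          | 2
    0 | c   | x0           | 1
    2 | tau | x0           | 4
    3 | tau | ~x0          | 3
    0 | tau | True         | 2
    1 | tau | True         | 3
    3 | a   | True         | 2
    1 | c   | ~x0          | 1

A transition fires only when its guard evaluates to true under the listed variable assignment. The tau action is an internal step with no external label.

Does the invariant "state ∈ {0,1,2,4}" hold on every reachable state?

Inv-set: {0,1,2,4}
R = {0,1,2,3,4}
  0: ok
  1: ok
  2: ok
  3: outside
  4: ok
reach 3 via c·tau — violates

Answer: INVARIANT VIOLATED at state 3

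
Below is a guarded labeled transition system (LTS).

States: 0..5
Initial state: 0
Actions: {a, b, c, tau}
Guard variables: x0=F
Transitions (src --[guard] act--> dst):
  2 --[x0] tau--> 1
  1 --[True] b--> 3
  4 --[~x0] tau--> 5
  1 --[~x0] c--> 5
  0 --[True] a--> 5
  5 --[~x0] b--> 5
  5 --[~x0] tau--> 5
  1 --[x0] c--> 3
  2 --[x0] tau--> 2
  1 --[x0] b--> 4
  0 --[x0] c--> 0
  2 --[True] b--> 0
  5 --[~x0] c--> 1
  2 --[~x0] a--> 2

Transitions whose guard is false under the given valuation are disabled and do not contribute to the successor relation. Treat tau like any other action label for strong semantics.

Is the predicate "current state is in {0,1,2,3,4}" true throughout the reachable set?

Inv-set: {0,1,2,3,4}
Reach set: {0,1,3,5}
  0: safe
  1: safe
  3: safe
  5: VIOLATES
reach 5 via a — violates

Answer: INVARIANT VIOLATED at state 5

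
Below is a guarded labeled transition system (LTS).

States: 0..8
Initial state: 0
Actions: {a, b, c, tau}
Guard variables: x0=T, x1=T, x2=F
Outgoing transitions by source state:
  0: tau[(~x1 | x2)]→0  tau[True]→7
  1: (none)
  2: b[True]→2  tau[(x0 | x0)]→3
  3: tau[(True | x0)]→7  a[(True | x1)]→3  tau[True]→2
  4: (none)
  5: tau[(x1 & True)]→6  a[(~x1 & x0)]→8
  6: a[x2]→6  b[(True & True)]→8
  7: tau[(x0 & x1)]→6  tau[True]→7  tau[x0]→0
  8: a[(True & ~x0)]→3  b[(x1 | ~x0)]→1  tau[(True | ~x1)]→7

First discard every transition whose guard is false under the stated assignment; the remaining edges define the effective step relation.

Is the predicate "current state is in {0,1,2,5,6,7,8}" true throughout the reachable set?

Inv-set: {0,1,2,5,6,7,8}
Reachable = {0,1,6,7,8}
  0: safe
  1: safe
  6: safe
  7: safe
  8: safe

Answer: INVARIANT HOLDS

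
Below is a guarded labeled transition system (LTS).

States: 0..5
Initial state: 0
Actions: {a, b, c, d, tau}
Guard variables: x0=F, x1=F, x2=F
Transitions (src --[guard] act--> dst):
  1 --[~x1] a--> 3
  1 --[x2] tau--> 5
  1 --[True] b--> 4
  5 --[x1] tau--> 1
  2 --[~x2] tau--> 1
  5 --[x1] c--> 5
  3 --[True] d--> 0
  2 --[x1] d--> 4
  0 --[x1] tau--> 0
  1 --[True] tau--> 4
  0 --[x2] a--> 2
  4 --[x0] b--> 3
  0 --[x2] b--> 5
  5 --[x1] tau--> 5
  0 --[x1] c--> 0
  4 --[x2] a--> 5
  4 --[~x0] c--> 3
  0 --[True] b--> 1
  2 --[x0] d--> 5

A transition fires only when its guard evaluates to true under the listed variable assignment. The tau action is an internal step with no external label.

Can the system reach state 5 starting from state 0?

Answer: UNREACHABLE

Trace:
7 transition(s) survive guard evaluation.
L0 = {0}
L1 = {1}  total {0,1}
L2 = {3,4}  total {0,1,3,4}
R = {0,1,3,4}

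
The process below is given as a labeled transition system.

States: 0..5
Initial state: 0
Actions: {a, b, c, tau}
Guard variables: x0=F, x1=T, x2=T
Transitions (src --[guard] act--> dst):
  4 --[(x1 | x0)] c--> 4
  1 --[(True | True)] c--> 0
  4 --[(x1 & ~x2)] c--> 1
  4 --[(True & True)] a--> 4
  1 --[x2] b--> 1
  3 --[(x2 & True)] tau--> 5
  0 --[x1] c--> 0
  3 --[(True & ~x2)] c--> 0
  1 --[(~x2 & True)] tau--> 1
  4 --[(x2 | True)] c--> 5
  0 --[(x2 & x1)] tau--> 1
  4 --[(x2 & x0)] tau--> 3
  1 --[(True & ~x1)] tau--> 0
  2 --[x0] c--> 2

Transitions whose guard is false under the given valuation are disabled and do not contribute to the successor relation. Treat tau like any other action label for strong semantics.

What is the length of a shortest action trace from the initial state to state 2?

BFS to 2:
  L0 = {0}
  L1 = {1}
2 never appears.

Answer: UNREACHABLE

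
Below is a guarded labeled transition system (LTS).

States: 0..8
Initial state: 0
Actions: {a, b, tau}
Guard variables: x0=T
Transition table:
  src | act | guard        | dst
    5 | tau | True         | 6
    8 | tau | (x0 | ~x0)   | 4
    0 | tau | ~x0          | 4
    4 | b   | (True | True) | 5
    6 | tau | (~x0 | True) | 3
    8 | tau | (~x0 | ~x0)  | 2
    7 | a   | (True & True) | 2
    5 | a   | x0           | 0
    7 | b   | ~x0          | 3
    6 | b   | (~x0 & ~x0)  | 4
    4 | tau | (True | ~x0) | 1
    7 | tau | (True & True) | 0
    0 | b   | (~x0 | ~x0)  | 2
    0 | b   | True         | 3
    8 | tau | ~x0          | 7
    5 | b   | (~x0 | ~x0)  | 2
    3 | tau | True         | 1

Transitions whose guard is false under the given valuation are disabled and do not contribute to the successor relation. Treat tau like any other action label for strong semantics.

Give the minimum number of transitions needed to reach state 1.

Layered search for 1:
  depth 0: {0}
  depth 1: {3}
  depth 2: {1}
first hit 1 at d=2 via b·tau

Answer: 2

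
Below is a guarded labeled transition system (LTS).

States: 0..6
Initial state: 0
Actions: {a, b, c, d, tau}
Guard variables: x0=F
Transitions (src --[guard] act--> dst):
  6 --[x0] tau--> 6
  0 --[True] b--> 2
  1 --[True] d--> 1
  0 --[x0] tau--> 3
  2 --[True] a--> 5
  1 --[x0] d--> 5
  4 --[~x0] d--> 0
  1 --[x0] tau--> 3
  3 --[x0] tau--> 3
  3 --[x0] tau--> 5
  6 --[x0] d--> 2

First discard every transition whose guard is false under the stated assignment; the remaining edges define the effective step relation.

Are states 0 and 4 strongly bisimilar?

Answer: NOT BISIMILAR

Trace:
Bisimulation quotient by refinement:
  round 0: {{0,1,2,3,4,5,6}}
  round 1: {{0},{1,4},{2},{3,5,6}}
  round 2: {{0},{1},{2},{3,5,6},{4}}
5 equivalence class(es) (converged in 3)
0∈{0}, 4∈{4}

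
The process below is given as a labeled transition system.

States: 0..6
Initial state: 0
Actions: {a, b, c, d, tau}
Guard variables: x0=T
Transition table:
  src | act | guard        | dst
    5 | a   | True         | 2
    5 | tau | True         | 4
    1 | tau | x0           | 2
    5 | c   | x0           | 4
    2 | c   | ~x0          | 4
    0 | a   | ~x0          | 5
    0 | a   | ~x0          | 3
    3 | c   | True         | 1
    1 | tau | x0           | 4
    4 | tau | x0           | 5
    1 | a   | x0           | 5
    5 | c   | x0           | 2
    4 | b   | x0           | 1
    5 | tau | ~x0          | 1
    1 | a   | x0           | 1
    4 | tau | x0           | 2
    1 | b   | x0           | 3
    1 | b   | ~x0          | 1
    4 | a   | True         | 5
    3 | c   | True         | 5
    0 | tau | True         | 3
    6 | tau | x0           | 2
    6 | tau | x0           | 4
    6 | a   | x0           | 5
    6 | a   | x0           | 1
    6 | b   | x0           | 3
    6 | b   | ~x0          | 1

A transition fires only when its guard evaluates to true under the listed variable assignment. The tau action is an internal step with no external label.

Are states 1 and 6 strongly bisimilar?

Answer: BISIMILAR

Analysis:
Compute ~ classes (split until stable):
  π0 = {{0,1,2,3,4,5,6}}
  π1 = {{0},{1,4,6},{2},{3},{5}}
  π2 = {{0},{1,6},{2},{3},{4},{5}}
6 equivalence class(es) (converged in 3)
class of 1: {1,6}; class of 6: {1,6}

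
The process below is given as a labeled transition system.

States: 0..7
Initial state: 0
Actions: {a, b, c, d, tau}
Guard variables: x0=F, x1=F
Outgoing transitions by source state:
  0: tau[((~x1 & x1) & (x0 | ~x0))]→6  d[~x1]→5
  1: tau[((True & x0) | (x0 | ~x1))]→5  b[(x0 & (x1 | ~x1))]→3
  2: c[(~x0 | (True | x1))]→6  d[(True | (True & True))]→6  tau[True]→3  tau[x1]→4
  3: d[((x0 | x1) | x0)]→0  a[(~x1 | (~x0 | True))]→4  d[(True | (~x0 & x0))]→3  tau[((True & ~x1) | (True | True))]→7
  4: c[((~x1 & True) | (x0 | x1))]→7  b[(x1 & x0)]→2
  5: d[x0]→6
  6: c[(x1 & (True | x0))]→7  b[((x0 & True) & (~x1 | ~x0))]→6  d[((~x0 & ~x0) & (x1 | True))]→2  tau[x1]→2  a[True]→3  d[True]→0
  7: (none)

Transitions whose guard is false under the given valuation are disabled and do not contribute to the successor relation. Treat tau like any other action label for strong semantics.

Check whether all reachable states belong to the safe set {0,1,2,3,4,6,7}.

Answer: INVARIANT VIOLATED at state 5

Analysis:
Safe = {0,1,2,3,4,6,7}
Reach set: {0,5}
  0: ✓
  5: ✗ unsafe
witness against invariant: d → 5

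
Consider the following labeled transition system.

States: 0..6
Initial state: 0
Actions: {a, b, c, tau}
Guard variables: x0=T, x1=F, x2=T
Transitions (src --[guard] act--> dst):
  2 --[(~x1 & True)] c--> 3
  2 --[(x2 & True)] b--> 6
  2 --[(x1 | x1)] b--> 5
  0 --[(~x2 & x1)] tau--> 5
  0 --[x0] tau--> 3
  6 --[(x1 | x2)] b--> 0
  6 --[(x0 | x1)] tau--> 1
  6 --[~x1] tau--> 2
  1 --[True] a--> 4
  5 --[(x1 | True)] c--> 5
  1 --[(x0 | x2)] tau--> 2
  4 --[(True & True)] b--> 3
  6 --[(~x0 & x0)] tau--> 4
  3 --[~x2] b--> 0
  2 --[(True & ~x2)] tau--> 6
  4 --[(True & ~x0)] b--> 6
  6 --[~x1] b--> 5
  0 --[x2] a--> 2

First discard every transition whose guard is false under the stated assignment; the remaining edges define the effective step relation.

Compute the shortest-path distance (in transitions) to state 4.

Answer: 4

Working:
Breadth-first toward 4:
  Layer 0: {0}
  Layer 1: {2,3}
  Layer 2: {6}
  Layer 3: {1,5}
  Layer 4: {4}
first hit 4 at d=4 via a·b·tau·a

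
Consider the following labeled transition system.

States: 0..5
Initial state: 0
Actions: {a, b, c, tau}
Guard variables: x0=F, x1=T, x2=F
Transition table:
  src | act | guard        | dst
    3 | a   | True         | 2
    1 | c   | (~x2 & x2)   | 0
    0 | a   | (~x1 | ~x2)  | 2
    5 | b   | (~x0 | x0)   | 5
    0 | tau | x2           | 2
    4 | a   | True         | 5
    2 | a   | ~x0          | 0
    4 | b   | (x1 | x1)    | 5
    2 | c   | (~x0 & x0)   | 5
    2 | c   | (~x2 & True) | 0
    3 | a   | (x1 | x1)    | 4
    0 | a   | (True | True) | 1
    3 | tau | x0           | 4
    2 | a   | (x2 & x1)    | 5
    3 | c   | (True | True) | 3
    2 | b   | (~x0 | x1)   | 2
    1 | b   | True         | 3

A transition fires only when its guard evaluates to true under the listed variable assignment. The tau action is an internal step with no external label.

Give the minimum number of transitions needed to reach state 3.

Answer: 2

Working:
Breadth-first toward 3:
  L0 = {0}
  L1 = {1,2}
  L2 = {3}
first hit 3 at d=2 via a·b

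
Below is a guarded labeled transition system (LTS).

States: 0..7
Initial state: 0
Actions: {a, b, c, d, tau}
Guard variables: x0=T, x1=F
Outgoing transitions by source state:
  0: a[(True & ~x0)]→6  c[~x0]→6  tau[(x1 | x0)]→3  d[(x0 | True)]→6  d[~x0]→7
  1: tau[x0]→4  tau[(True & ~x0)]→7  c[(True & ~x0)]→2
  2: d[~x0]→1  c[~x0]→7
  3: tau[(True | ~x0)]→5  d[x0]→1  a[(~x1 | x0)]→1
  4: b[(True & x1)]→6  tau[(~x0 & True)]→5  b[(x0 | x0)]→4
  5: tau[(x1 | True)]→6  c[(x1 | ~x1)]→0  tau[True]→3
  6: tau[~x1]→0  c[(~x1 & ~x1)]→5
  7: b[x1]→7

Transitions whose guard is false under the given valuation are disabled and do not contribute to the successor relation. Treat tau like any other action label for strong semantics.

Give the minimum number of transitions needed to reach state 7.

Breadth-first toward 7:
  L0 = {0}
  L1 = {3,6}
  L2 = {1,5}
  L3 = {4}
7 never appears.

Answer: UNREACHABLE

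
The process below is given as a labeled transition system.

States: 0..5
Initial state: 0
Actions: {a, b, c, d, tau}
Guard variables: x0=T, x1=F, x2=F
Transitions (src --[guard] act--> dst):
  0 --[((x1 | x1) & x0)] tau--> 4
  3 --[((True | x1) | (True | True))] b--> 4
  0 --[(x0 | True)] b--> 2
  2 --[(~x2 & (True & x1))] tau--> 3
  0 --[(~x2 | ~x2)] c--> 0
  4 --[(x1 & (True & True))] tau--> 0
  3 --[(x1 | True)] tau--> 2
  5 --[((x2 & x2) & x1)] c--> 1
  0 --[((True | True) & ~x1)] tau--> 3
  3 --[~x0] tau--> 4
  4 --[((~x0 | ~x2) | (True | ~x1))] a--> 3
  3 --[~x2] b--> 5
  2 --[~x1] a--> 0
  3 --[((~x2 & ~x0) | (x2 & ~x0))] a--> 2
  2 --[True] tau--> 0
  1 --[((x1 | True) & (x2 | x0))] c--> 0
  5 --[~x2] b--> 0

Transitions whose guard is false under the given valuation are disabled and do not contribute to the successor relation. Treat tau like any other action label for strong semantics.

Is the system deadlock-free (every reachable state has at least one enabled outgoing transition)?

R = {0,2,3,4,5}
  0: b→2  c→0  tau→3  [3 out]
  2: a→0  tau→0  [2 out]
  3: b→4  b→5  tau→2  [3 out]
  4: a→3  [1 out]
  5: b→0  [1 out]

Answer: DEADLOCK-FREE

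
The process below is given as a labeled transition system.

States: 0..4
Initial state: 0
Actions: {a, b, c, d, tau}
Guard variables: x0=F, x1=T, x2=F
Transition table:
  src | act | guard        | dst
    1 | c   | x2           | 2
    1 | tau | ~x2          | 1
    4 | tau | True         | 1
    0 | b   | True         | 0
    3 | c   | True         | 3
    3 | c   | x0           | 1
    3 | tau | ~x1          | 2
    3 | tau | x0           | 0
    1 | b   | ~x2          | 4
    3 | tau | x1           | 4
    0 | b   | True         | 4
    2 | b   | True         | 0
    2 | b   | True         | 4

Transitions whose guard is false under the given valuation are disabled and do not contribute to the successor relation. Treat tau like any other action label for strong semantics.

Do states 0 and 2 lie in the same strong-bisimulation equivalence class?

Compute ~ classes (split until stable):
  P[0] = {{0,1,2,3,4}}
  P[1] = {{0,2},{1},{3},{4}}
4 equivalence class(es) (converged in 2)
class of 0: {0,2}; class of 2: {0,2}

Answer: BISIMILAR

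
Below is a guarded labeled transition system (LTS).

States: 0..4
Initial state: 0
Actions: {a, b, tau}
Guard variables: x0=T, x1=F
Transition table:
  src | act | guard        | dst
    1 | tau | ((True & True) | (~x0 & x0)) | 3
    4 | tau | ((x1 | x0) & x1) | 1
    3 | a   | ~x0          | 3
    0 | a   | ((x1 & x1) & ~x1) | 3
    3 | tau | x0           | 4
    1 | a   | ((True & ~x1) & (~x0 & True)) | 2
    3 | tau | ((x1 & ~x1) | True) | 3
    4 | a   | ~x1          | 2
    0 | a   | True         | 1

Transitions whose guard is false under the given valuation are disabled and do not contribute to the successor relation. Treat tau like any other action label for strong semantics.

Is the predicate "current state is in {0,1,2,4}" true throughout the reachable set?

Answer: INVARIANT VIOLATED at state 3

Analysis:
Inv-set: {0,1,2,4}
Reachable = {0,1,2,3,4}
  0: ok
  1: ok
  2: ok
  3: VIOLATES
  4: ok
counterexample path to 3: a·tau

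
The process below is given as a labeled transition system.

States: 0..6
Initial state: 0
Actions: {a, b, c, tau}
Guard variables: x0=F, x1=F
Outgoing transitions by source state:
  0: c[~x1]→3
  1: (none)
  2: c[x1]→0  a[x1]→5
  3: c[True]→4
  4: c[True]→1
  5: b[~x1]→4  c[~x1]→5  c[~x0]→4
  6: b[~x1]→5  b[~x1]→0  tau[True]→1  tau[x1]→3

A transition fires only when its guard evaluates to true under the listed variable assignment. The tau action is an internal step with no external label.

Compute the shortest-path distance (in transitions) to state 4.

Breadth-first toward 4:
  depth 0: {0}
  depth 1: {3}
  depth 2: {4}
first hit 4 at d=2 via c·c

Answer: 2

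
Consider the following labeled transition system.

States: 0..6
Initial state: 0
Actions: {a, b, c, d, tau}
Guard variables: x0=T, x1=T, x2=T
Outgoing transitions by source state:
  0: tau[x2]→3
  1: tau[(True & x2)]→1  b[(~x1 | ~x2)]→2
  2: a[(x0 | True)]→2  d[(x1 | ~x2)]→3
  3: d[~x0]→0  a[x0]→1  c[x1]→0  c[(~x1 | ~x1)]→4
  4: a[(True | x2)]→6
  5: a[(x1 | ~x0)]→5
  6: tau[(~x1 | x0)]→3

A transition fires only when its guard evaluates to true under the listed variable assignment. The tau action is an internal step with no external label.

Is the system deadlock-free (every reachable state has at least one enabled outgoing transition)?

Answer: DEADLOCK-FREE

Analysis:
Reach set: {0,1,3}
  0: tau→3  [1 exit(s)]
  1: tau→1  [1 exit(s)]
  3: a→1  c→0  [2 exit(s)]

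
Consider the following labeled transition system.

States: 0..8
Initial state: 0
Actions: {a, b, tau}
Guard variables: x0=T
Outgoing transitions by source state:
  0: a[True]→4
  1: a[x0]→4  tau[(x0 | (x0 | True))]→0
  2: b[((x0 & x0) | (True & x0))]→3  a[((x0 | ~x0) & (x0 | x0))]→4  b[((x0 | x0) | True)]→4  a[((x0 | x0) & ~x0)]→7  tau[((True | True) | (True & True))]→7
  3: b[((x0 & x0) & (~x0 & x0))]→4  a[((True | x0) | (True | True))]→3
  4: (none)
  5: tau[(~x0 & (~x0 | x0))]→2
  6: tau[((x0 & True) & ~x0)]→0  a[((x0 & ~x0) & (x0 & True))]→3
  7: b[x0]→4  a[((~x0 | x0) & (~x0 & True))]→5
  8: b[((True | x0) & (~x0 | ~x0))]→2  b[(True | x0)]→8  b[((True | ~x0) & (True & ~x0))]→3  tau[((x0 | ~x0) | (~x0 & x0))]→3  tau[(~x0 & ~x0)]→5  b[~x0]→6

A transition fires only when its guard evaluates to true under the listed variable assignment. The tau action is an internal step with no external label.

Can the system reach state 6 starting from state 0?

Answer: UNREACHABLE

Working:
11 transition(s) survive guard evaluation.
Layer 0: {0}
Layer 1: {4}  now seen {0,4}
Reach set: {0,4}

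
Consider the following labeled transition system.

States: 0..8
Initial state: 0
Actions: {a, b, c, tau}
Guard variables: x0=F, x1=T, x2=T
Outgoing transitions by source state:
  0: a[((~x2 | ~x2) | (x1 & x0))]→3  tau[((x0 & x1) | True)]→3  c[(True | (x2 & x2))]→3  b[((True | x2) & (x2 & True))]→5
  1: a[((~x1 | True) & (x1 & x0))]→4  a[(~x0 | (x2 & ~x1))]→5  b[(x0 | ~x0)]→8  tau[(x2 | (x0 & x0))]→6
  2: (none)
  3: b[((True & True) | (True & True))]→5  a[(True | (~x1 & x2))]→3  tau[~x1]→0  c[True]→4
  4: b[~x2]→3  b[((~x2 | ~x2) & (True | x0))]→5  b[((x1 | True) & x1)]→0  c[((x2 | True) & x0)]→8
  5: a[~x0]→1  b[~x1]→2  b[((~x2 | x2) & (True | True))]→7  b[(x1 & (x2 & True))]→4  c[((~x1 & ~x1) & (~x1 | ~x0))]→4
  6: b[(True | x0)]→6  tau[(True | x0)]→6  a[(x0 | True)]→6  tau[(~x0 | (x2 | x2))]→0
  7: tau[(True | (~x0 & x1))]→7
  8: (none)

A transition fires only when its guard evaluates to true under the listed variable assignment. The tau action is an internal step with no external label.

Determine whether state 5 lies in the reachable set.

Answer: REACHABLE

Trace:
Guard filter leaves 18 enabled edge(s).
depth 0: {0}
depth 1: {3,5}  cumulative {0,3,5}
depth 2: {1,4,7}  cumulative {0,1,3,4,5,7}
depth 3: {6,8}  cumulative {0,1,3,4,5,6,7,8}
Reach set: {0,1,3,4,5,6,7,8}
witness 5: b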